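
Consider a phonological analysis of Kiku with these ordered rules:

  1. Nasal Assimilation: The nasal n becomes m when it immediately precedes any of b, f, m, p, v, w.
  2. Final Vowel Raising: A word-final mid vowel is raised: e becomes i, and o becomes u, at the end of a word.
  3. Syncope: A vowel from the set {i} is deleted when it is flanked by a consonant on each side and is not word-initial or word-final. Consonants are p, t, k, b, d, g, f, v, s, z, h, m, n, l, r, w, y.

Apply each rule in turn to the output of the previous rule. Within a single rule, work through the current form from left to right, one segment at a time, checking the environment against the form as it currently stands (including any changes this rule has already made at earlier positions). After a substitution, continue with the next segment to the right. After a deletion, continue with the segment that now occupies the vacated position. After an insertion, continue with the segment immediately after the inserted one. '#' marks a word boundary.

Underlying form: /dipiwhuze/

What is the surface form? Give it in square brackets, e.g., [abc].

1 Nasal Assimilation: no change — [dipiwhuze]
2 Final Vowel Raising: [dipiwhuze] → [dipiwhuzi]
3 Syncope: [dipiwhuzi] → [dpwhuzi]

[dpwhuzi]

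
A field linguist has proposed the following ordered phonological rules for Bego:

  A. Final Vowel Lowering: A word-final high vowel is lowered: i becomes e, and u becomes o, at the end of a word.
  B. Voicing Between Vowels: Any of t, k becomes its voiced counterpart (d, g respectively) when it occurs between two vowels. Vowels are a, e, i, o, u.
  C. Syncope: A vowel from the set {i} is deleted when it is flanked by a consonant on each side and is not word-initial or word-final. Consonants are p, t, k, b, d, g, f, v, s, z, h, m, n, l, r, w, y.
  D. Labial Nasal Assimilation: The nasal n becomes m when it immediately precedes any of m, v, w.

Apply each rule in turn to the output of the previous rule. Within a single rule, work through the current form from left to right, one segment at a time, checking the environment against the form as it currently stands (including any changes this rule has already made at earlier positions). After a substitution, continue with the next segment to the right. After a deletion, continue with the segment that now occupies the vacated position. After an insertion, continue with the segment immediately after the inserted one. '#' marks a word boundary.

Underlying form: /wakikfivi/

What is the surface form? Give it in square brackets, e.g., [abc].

[wagkfve]

A Final Vowel Lowering: [wakikfivi] → [wakikfive]
B Voicing Between Vowels: [wakikfive] → [wagikfive]
C Syncope: [wagikfive] → [wagkfve]
D Labial Nasal Assimilation: no change — [wagkfve]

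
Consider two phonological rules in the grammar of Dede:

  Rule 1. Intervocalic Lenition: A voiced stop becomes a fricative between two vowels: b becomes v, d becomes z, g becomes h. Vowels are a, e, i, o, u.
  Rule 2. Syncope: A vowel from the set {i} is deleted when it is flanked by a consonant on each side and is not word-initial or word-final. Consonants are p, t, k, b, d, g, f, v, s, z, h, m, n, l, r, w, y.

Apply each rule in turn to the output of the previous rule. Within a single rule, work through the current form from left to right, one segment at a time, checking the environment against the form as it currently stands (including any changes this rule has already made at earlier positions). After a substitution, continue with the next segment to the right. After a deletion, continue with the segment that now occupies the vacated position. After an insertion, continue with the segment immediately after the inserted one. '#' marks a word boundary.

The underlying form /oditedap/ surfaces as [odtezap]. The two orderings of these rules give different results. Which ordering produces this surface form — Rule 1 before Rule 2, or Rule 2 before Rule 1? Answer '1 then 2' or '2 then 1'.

2 then 1

Order 1 then 2:
  1 Intervocalic Lenition: [oditedap] → [ozitezap]
  2 Syncope: [ozitezap] → [oztezap]
  result: [oztezap]
Order 2 then 1:
  2 Syncope: [oditedap] → [odtedap]
  1 Intervocalic Lenition: [odtedap] → [odtezap]
  result: [odtezap]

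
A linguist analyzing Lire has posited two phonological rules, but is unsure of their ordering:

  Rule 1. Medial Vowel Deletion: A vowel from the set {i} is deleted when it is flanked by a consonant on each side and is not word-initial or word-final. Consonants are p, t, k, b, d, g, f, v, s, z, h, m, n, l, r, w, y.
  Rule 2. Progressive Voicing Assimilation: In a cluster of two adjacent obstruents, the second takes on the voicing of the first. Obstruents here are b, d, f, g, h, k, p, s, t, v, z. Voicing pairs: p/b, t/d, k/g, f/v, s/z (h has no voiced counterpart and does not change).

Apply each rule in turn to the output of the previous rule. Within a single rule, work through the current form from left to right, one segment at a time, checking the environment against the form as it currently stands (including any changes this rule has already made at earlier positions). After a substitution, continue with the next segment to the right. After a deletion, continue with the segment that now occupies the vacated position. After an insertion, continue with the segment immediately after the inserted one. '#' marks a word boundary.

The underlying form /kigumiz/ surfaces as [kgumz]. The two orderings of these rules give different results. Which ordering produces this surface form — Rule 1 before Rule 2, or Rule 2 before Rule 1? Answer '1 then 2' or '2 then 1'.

2 then 1

Order 1 then 2:
  1 Medial Vowel Deletion: [kigumiz] → [kgumz]
  2 Progressive Voicing Assimilation: [kgumz] → [kkumz]
  result: [kkumz]
Order 2 then 1:
  2 Progressive Voicing Assimilation: no change — [kigumiz]
  1 Medial Vowel Deletion: [kigumiz] → [kgumz]
  result: [kgumz]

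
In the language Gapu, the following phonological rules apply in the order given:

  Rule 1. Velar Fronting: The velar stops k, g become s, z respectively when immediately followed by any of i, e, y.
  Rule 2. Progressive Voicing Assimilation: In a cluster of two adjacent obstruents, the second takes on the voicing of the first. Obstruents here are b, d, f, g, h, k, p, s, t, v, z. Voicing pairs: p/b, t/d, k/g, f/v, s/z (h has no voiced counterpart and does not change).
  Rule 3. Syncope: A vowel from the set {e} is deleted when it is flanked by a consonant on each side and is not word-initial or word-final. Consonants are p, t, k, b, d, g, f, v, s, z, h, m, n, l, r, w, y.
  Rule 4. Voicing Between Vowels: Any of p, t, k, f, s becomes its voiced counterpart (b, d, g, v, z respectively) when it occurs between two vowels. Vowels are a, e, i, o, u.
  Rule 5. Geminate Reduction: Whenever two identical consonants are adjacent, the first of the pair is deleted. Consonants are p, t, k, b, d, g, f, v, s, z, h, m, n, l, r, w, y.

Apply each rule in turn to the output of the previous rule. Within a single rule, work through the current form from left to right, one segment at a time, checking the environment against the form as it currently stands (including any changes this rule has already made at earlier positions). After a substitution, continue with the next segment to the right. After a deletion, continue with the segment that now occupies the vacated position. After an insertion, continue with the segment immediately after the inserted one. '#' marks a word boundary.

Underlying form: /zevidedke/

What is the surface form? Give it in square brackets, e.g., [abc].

Rule 1 Velar Fronting: [zevidedke] → [zevidedse]
Rule 2 Progressive Voicing Assimilation: [zevidedse] → [zevidedze]
Rule 3 Syncope: [zevidedze] → [zviddze]
Rule 4 Voicing Between Vowels: no change — [zviddze]
Rule 5 Geminate Reduction: [zviddze] → [zvidze]

[zvidze]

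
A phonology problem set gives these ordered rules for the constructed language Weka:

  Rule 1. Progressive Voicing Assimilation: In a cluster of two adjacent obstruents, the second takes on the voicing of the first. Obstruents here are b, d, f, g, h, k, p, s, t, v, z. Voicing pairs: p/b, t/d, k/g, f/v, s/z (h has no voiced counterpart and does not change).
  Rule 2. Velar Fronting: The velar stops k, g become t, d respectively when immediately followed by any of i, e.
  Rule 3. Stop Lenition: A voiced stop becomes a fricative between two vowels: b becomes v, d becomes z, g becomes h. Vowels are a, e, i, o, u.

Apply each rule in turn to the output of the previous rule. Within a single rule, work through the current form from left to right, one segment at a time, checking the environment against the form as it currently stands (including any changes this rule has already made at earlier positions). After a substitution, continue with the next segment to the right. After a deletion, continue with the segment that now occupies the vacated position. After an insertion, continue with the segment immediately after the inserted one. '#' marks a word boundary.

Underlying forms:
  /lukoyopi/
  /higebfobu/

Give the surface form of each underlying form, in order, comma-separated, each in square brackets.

[lukoyopi], [hizebvovu]

/lukoyopi/:
  Rule 1 Progressive Voicing Assimilation: no change — [lukoyopi]
  Rule 2 Velar Fronting: no change — [lukoyopi]
  Rule 3 Stop Lenition: no change — [lukoyopi]
/higebfobu/:
  Rule 1 Progressive Voicing Assimilation: [higebfobu] → [higebvobu]
  Rule 2 Velar Fronting: [higebvobu] → [hidebvobu]
  Rule 3 Stop Lenition: [hidebvobu] → [hizebvovu]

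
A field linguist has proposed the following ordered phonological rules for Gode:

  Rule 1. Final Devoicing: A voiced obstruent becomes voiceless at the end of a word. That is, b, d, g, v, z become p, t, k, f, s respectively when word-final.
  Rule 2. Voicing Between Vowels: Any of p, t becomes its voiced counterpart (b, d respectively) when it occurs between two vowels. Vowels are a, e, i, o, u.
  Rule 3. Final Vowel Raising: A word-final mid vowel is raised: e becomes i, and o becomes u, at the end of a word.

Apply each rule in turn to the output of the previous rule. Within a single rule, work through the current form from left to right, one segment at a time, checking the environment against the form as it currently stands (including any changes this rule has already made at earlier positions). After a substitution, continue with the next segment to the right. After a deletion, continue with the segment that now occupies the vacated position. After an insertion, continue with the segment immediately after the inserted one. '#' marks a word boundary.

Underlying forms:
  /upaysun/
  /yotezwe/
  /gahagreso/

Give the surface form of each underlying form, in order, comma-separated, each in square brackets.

/upaysun/:
  Rule 1 Final Devoicing: no change — [upaysun]
  Rule 2 Voicing Between Vowels: [upaysun] → [ubaysun]
  Rule 3 Final Vowel Raising: no change — [ubaysun]
/yotezwe/:
  Rule 1 Final Devoicing: no change — [yotezwe]
  Rule 2 Voicing Between Vowels: [yotezwe] → [yodezwe]
  Rule 3 Final Vowel Raising: [yodezwe] → [yodezwi]
/gahagreso/:
  Rule 1 Final Devoicing: no change — [gahagreso]
  Rule 2 Voicing Between Vowels: no change — [gahagreso]
  Rule 3 Final Vowel Raising: [gahagreso] → [gahagresu]

[ubaysun], [yodezwi], [gahagresu]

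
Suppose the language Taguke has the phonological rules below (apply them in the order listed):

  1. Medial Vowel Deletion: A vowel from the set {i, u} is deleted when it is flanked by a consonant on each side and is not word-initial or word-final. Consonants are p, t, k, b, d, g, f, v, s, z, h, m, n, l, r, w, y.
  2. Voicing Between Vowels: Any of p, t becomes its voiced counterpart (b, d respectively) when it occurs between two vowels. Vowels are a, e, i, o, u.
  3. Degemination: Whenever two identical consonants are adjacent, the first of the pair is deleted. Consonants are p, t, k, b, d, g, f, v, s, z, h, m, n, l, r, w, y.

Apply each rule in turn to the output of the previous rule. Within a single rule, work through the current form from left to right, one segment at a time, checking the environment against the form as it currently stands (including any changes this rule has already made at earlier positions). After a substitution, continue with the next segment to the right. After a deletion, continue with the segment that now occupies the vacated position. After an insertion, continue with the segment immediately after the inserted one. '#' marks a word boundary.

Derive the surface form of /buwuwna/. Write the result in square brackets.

1 Medial Vowel Deletion: [buwuwna] → [bwwna]
2 Voicing Between Vowels: no change — [bwwna]
3 Degemination: [bwwna] → [bwna]

[bwna]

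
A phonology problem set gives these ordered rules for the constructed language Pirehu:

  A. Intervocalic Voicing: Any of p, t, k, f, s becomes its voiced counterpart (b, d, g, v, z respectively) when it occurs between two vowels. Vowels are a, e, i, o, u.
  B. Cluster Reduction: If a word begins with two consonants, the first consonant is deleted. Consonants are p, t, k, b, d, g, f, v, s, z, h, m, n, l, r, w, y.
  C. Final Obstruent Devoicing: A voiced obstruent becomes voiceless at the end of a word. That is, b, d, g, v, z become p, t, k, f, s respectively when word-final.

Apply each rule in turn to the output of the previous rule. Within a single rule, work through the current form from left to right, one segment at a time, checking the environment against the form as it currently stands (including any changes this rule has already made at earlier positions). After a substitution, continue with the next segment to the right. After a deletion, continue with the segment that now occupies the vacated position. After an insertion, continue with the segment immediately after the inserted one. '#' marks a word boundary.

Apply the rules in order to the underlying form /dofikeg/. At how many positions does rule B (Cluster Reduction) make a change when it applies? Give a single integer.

A Intervocalic Voicing: [dofikeg] → [dovigeg]
B Cluster Reduction: no change — [dovigeg]
C Final Obstruent Devoicing: [dovigeg] → [dovigek]
Rule B changed 0 position(s).

0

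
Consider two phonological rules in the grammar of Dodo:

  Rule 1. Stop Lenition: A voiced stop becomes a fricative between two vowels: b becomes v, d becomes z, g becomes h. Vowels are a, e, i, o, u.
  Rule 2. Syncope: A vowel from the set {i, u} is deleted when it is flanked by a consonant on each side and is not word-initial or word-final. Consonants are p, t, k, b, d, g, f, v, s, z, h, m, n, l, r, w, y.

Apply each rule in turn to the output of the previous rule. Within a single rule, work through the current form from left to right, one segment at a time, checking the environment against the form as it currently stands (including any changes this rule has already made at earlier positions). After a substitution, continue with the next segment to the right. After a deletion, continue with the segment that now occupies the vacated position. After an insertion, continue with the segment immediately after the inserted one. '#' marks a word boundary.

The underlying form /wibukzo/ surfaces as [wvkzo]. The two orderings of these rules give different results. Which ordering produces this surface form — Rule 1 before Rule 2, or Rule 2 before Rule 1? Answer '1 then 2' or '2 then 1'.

Order 1 then 2:
  1 Stop Lenition: [wibukzo] → [wivukzo]
  2 Syncope: [wivukzo] → [wvkzo]
  result: [wvkzo]
Order 2 then 1:
  2 Syncope: [wibukzo] → [wbkzo]
  1 Stop Lenition: no change — [wbkzo]
  result: [wbkzo]

1 then 2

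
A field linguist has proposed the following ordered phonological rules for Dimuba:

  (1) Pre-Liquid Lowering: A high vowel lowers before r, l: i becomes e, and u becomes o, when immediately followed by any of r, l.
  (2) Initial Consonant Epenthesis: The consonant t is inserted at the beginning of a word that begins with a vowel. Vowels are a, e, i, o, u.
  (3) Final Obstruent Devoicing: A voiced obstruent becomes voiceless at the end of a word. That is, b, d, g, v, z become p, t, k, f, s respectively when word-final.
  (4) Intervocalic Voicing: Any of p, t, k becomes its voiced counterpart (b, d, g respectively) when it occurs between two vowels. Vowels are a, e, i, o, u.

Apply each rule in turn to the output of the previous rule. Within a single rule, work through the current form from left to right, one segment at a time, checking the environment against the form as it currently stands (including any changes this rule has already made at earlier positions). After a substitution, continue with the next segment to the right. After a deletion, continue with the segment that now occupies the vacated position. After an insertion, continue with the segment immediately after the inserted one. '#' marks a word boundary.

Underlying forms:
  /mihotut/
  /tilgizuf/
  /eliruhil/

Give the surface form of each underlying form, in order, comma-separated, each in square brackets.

/mihotut/:
  (1) Pre-Liquid Lowering: no change — [mihotut]
  (2) Initial Consonant Epenthesis: no change — [mihotut]
  (3) Final Obstruent Devoicing: no change — [mihotut]
  (4) Intervocalic Voicing: [mihotut] → [mihodut]
/tilgizuf/:
  (1) Pre-Liquid Lowering: [tilgizuf] → [telgizuf]
  (2) Initial Consonant Epenthesis: no change — [telgizuf]
  (3) Final Obstruent Devoicing: no change — [telgizuf]
  (4) Intervocalic Voicing: no change — [telgizuf]
/eliruhil/:
  (1) Pre-Liquid Lowering: [eliruhil] → [eleruhel]
  (2) Initial Consonant Epenthesis: [eleruhel] → [teleruhel]
  (3) Final Obstruent Devoicing: no change — [teleruhel]
  (4) Intervocalic Voicing: no change — [teleruhel]

[mihodut], [telgizuf], [teleruhel]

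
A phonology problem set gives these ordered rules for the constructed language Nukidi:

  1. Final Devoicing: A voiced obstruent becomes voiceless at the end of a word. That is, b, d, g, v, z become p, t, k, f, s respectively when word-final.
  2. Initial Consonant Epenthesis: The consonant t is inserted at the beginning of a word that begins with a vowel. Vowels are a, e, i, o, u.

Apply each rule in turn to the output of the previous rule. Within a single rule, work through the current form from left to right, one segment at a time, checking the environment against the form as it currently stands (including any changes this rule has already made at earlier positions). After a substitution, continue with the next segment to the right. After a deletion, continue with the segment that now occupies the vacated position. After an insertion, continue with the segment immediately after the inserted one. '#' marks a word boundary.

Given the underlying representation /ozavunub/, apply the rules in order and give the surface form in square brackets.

1 Final Devoicing: [ozavunub] → [ozavunup]
2 Initial Consonant Epenthesis: [ozavunup] → [tozavunup]

[tozavunup]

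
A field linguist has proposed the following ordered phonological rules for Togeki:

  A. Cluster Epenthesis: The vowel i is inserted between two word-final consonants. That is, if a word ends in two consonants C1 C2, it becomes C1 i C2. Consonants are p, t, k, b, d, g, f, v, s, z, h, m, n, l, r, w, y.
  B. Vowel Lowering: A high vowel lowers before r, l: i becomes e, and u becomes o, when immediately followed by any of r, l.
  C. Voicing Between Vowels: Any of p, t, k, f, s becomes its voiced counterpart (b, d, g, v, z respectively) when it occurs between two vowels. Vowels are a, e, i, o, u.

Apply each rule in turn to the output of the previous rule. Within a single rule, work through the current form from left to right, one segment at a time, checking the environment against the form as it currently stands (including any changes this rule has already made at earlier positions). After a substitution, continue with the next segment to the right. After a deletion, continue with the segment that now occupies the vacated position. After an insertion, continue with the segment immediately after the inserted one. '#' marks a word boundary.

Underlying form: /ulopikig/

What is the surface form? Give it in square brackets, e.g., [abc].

A Cluster Epenthesis: no change — [ulopikig]
B Vowel Lowering: [ulopikig] → [olopikig]
C Voicing Between Vowels: [olopikig] → [olobigig]

[olobigig]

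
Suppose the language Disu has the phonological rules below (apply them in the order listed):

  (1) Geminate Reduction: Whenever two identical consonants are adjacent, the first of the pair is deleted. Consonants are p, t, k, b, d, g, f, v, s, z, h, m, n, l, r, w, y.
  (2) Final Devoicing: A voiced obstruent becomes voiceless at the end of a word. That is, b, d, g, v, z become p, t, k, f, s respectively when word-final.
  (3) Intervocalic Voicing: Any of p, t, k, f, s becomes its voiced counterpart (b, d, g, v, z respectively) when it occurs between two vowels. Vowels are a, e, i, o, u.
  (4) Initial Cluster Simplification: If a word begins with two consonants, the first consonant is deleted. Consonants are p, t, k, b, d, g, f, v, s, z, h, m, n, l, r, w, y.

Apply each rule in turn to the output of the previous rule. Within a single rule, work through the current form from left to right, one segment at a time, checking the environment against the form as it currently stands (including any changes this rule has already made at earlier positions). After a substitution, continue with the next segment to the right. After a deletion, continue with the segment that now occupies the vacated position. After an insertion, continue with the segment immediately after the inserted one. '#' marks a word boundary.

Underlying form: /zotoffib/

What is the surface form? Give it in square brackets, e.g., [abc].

(1) Geminate Reduction: [zotoffib] → [zotofib]
(2) Final Devoicing: [zotofib] → [zotofip]
(3) Intervocalic Voicing: [zotofip] → [zodovip]
(4) Initial Cluster Simplification: no change — [zodovip]

[zodovip]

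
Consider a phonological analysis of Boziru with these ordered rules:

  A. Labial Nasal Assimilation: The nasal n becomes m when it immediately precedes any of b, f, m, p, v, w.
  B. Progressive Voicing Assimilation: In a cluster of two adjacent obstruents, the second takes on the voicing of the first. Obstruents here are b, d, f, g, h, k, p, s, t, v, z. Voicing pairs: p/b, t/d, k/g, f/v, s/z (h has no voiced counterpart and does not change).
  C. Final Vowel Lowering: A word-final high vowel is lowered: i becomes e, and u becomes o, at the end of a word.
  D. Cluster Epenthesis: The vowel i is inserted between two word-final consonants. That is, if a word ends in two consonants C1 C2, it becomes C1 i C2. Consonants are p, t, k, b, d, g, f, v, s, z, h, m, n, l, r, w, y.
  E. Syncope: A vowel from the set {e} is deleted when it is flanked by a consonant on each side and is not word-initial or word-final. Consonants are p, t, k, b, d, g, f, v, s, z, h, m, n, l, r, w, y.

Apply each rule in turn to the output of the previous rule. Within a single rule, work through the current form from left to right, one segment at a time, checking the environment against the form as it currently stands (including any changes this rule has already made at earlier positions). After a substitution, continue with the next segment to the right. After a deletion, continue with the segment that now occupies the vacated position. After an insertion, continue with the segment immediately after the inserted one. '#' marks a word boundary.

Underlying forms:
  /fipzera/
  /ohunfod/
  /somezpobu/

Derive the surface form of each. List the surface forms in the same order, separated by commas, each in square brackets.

/fipzera/:
  A Labial Nasal Assimilation: no change — [fipzera]
  B Progressive Voicing Assimilation: [fipzera] → [fipsera]
  C Final Vowel Lowering: no change — [fipsera]
  D Cluster Epenthesis: no change — [fipsera]
  E Syncope: [fipsera] → [fipsra]
/ohunfod/:
  A Labial Nasal Assimilation: [ohunfod] → [ohumfod]
  B Progressive Voicing Assimilation: no change — [ohumfod]
  C Final Vowel Lowering: no change — [ohumfod]
  D Cluster Epenthesis: no change — [ohumfod]
  E Syncope: no change — [ohumfod]
/somezpobu/:
  A Labial Nasal Assimilation: no change — [somezpobu]
  B Progressive Voicing Assimilation: [somezpobu] → [somezbobu]
  C Final Vowel Lowering: [somezbobu] → [somezbobo]
  D Cluster Epenthesis: no change — [somezbobo]
  E Syncope: [somezbobo] → [somzbobo]

[fipsra], [ohumfod], [somzbobo]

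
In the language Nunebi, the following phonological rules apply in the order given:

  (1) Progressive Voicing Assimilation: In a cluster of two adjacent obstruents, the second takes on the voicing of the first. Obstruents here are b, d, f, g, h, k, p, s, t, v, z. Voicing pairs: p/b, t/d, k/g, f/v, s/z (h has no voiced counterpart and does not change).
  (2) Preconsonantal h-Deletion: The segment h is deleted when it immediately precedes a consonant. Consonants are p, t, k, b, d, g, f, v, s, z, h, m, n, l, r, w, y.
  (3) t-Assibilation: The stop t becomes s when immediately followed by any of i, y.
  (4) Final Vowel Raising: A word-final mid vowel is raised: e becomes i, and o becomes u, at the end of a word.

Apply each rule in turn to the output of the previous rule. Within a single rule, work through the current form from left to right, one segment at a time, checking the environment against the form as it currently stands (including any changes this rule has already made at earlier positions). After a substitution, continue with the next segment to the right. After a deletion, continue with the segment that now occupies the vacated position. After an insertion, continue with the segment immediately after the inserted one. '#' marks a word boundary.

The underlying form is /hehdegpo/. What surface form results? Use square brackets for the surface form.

(1) Progressive Voicing Assimilation: [hehdegpo] → [hehtegbo]
(2) Preconsonantal h-Deletion: [hehtegbo] → [hetegbo]
(3) t-Assibilation: no change — [hetegbo]
(4) Final Vowel Raising: [hetegbo] → [hetegbu]

[hetegbu]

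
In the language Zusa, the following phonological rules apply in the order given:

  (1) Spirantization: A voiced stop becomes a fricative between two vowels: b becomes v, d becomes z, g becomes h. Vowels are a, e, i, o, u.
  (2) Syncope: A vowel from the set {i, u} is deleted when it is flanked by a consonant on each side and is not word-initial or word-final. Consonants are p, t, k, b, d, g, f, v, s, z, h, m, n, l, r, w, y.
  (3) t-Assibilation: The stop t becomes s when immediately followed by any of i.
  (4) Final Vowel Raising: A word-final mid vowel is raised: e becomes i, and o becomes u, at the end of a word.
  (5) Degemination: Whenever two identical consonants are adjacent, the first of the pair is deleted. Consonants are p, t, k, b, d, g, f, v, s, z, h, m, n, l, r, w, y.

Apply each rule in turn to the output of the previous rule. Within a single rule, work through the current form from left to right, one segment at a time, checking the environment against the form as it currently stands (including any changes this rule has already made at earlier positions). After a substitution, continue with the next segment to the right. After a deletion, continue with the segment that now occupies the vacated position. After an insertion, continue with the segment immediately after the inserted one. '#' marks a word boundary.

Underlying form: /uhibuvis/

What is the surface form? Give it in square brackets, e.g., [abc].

[uhvs]

(1) Spirantization: [uhibuvis] → [uhivuvis]
(2) Syncope: [uhivuvis] → [uhvvs]
(3) t-Assibilation: no change — [uhvvs]
(4) Final Vowel Raising: no change — [uhvvs]
(5) Degemination: [uhvvs] → [uhvs]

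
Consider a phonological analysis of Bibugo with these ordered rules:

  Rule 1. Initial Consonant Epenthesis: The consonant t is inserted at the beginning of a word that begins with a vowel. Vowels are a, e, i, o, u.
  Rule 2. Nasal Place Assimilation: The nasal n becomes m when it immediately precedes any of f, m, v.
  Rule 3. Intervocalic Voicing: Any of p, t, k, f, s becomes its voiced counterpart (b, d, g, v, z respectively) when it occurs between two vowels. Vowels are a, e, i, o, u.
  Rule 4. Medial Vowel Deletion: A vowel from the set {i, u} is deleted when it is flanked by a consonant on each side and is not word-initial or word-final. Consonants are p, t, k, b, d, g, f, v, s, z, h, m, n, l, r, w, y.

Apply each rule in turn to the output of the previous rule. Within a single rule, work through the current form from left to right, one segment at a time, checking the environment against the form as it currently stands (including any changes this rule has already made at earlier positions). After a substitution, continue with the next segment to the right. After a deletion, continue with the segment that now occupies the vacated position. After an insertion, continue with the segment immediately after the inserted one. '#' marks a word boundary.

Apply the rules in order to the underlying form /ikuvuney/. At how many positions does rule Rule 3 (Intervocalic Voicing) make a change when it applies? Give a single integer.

Rule 1 Initial Consonant Epenthesis: [ikuvuney] → [tikuvuney]
Rule 2 Nasal Place Assimilation: no change — [tikuvuney]
Rule 3 Intervocalic Voicing: [tikuvuney] → [tiguvuney]
Rule 4 Medial Vowel Deletion: [tiguvuney] → [tgvney]
Rule Rule 3 changed 1 position(s).

1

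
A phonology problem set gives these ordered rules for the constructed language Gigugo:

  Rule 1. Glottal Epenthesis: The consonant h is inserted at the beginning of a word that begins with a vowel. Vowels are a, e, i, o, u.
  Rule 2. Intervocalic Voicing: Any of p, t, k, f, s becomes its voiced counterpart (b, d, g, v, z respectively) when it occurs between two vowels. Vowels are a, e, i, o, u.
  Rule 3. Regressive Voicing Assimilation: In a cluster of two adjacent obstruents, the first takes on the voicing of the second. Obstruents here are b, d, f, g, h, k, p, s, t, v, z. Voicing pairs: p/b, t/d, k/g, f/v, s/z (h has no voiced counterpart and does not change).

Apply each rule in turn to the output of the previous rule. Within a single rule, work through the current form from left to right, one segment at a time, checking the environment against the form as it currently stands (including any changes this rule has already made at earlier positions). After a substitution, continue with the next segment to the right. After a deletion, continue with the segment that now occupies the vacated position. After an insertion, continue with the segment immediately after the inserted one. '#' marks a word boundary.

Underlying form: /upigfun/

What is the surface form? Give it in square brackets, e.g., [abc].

Rule 1 Glottal Epenthesis: [upigfun] → [hupigfun]
Rule 2 Intervocalic Voicing: [hupigfun] → [hubigfun]
Rule 3 Regressive Voicing Assimilation: [hubigfun] → [hubikfun]

[hubikfun]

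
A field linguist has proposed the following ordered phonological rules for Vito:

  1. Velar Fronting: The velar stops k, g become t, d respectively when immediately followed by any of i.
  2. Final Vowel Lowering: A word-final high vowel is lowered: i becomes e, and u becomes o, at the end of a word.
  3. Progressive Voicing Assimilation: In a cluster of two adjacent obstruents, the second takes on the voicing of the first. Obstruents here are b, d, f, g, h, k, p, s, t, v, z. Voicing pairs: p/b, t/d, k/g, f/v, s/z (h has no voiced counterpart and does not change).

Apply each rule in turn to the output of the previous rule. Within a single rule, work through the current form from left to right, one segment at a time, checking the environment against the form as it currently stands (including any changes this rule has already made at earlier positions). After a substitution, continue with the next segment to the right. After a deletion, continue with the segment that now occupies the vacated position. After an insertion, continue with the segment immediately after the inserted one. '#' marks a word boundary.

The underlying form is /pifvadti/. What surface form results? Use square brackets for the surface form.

[piffadde]

1 Velar Fronting: no change — [pifvadti]
2 Final Vowel Lowering: [pifvadti] → [pifvadte]
3 Progressive Voicing Assimilation: [pifvadte] → [piffadde]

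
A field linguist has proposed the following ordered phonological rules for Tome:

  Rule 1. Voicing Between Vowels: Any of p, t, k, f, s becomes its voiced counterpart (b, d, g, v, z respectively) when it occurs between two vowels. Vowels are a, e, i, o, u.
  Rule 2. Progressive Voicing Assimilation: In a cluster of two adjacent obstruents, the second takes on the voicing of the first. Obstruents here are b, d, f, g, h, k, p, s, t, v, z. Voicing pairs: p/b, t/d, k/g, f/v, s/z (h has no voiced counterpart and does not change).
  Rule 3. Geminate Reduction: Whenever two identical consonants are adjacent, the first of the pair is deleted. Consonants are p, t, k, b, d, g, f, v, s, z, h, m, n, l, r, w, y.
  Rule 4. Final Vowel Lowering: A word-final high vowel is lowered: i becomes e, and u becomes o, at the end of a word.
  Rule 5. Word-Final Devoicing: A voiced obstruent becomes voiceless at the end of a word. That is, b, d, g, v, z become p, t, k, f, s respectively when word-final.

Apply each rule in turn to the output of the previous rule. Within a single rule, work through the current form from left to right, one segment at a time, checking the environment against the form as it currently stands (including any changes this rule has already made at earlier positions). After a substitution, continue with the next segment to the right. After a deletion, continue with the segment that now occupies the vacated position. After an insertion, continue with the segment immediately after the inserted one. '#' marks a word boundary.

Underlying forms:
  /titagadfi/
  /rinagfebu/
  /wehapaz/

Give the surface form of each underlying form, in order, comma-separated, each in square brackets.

[tidagadve], [rinagvebo], [wehabas]

/titagadfi/:
  Rule 1 Voicing Between Vowels: [titagadfi] → [tidagadfi]
  Rule 2 Progressive Voicing Assimilation: [tidagadfi] → [tidagadvi]
  Rule 3 Geminate Reduction: no change — [tidagadvi]
  Rule 4 Final Vowel Lowering: [tidagadvi] → [tidagadve]
  Rule 5 Word-Final Devoicing: no change — [tidagadve]
/rinagfebu/:
  Rule 1 Voicing Between Vowels: no change — [rinagfebu]
  Rule 2 Progressive Voicing Assimilation: [rinagfebu] → [rinagvebu]
  Rule 3 Geminate Reduction: no change — [rinagvebu]
  Rule 4 Final Vowel Lowering: [rinagvebu] → [rinagvebo]
  Rule 5 Word-Final Devoicing: no change — [rinagvebo]
/wehapaz/:
  Rule 1 Voicing Between Vowels: [wehapaz] → [wehabaz]
  Rule 2 Progressive Voicing Assimilation: no change — [wehabaz]
  Rule 3 Geminate Reduction: no change — [wehabaz]
  Rule 4 Final Vowel Lowering: no change — [wehabaz]
  Rule 5 Word-Final Devoicing: [wehabaz] → [wehabas]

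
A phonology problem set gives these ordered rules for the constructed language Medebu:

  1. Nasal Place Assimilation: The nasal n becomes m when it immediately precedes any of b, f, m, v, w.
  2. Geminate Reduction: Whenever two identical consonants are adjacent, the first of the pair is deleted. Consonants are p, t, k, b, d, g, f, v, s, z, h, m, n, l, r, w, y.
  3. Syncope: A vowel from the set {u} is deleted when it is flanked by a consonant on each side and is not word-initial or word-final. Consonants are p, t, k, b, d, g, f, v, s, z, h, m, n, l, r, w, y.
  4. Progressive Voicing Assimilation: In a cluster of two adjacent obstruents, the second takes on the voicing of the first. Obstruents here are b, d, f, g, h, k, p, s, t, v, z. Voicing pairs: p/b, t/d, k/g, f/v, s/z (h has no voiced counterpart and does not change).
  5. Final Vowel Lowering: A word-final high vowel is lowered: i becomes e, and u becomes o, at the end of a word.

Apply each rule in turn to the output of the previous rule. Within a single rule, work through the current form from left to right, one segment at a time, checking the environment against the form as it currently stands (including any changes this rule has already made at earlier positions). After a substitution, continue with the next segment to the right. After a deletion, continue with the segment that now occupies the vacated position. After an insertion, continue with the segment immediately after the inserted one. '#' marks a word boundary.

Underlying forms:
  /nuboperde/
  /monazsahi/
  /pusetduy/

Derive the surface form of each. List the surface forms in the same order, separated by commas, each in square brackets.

[nboperde], [monazzahe], [psetty]

/nuboperde/:
  1 Nasal Place Assimilation: no change — [nuboperde]
  2 Geminate Reduction: no change — [nuboperde]
  3 Syncope: [nuboperde] → [nboperde]
  4 Progressive Voicing Assimilation: no change — [nboperde]
  5 Final Vowel Lowering: no change — [nboperde]
/monazsahi/:
  1 Nasal Place Assimilation: no change — [monazsahi]
  2 Geminate Reduction: no change — [monazsahi]
  3 Syncope: no change — [monazsahi]
  4 Progressive Voicing Assimilation: [monazsahi] → [monazzahi]
  5 Final Vowel Lowering: [monazzahi] → [monazzahe]
/pusetduy/:
  1 Nasal Place Assimilation: no change — [pusetduy]
  2 Geminate Reduction: no change — [pusetduy]
  3 Syncope: [pusetduy] → [psetdy]
  4 Progressive Voicing Assimilation: [psetdy] → [psetty]
  5 Final Vowel Lowering: no change — [psetty]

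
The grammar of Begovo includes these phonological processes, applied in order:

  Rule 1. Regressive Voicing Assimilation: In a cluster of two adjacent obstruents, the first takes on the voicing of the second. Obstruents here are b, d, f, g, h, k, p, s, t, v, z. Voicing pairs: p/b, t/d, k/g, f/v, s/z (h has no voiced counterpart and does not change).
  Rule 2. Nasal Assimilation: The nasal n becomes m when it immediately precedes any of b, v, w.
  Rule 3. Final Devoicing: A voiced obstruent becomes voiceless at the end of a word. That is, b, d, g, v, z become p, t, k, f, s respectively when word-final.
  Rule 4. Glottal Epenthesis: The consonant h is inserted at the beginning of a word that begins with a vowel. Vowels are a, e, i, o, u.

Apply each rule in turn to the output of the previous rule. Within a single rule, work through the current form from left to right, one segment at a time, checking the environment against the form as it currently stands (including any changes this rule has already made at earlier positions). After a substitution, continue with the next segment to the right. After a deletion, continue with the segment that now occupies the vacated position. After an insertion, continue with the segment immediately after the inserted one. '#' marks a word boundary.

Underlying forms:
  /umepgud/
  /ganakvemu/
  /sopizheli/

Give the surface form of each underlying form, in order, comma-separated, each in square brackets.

[humebgut], [ganagvemu], [sopisheli]

/umepgud/:
  Rule 1 Regressive Voicing Assimilation: [umepgud] → [umebgud]
  Rule 2 Nasal Assimilation: no change — [umebgud]
  Rule 3 Final Devoicing: [umebgud] → [umebgut]
  Rule 4 Glottal Epenthesis: [umebgut] → [humebgut]
/ganakvemu/:
  Rule 1 Regressive Voicing Assimilation: [ganakvemu] → [ganagvemu]
  Rule 2 Nasal Assimilation: no change — [ganagvemu]
  Rule 3 Final Devoicing: no change — [ganagvemu]
  Rule 4 Glottal Epenthesis: no change — [ganagvemu]
/sopizheli/:
  Rule 1 Regressive Voicing Assimilation: [sopizheli] → [sopisheli]
  Rule 2 Nasal Assimilation: no change — [sopisheli]
  Rule 3 Final Devoicing: no change — [sopisheli]
  Rule 4 Glottal Epenthesis: no change — [sopisheli]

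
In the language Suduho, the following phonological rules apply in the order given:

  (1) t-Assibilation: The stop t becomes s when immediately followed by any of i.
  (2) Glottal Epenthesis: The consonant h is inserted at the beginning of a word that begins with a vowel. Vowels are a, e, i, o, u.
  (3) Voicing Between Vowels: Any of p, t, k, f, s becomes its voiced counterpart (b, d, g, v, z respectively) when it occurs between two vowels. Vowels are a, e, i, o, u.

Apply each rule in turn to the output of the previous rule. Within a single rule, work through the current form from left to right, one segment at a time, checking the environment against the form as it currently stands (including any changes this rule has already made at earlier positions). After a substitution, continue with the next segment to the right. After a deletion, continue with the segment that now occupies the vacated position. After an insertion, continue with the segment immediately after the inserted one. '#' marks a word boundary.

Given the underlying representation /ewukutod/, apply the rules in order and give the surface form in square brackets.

(1) t-Assibilation: no change — [ewukutod]
(2) Glottal Epenthesis: [ewukutod] → [hewukutod]
(3) Voicing Between Vowels: [hewukutod] → [hewugudod]

[hewugudod]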